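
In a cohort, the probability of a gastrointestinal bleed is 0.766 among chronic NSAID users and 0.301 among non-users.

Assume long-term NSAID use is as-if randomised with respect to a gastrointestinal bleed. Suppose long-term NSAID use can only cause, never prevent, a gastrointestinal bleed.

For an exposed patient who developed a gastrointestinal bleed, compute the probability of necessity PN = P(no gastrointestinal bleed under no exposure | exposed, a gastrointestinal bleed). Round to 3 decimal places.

PN ≈ 0.607

Let p₁ = 0.766, p₀ = 0.301.
Under exogeneity and monotonicity, PN = (p₁ − p₀) / p₁.
PN = (0.766 − 0.301) / 0.766 = 0.465 / 0.766 ≈ 0.6070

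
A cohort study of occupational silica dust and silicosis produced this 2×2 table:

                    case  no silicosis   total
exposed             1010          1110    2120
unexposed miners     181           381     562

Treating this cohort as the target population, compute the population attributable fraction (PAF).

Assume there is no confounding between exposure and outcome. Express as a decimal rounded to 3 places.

p₁ = P(outcome | exposed) = 1010/2120 = 0.47642
p₀ = P(outcome | unexposed) = 181/562 = 0.32206
Exposure prevalence π = 2120/2682 = 0.79045; overall risk P(Y=1) = 0.44407.
Under exogeneity, PAF = [P(Y=1) − p₀]/P(Y=1).
PAF = (0.44407 − 0.32206) / 0.44407 ≈ 0.2747

PAF ≈ 0.275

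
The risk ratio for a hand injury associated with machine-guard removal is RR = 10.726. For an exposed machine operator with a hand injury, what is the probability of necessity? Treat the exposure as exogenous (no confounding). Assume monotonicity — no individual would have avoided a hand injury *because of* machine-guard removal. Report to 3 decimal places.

Under exogeneity and monotonicity, PN = (RR − 1) / RR = 1 − 1/RR.
PN = (10.726 − 1) / 10.726 = 9.726 / 10.726 ≈ 0.9068

PN ≈ 0.907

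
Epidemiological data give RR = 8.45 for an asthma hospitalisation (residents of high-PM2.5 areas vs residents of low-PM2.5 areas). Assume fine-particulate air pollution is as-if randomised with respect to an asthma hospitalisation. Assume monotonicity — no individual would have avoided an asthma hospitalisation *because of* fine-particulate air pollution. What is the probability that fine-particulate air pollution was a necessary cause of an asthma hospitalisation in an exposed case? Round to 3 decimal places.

PN ≈ 0.882

Under exogeneity and monotonicity, PN = (RR − 1) / RR = 1 − 1/RR.
PN = (8.45 − 1) / 8.45 = 7.45 / 8.45 ≈ 0.8817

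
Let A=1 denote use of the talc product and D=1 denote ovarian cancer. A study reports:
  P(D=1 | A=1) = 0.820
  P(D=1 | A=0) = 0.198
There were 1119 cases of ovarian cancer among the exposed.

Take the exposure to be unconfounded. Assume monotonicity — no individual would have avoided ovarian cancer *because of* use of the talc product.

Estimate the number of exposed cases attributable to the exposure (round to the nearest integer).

Let p₁ = 0.82, p₀ = 0.198.
PN = (p₁ − p₀)/p₁ = (0.82 − 0.198) / 0.82 ≈ 0.75854.
Attributable cases ≈ PN × (exposed cases) = 0.75854 × 1119 ≈ 848.80.

about 849 cases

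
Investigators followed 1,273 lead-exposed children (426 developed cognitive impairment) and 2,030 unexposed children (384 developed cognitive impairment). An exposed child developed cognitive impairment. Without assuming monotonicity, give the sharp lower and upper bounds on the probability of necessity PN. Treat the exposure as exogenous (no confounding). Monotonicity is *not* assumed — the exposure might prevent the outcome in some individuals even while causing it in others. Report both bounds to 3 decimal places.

p₁ = P(outcome | exposed) = 426/1273 = 0.33464
p₀ = P(outcome | unexposed) = 384/2030 = 0.18916
Under exogeneity alone the bounds on PN are max{0,(p₁−p₀)/p₁} ≤ PN ≤ min{1,(1−p₀)/p₁}.
  lower = (p₁ − p₀)/p₁ = 0.14548 / 0.33464 ≈ 0.4347
  upper = min{1, (1 − p₀)/p₁} = 0.81084 / 0.33464 ≈ 2.4230 → capped at 1

0.435 ≤ PN ≤ 1.000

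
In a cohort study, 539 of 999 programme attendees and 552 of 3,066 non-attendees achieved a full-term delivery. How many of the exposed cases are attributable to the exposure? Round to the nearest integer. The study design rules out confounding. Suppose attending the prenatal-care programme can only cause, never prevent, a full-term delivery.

about 359 cases

p₁ = P(outcome | exposed) = 539/999 = 0.53954
p₀ = P(outcome | unexposed) = 552/3066 = 0.18004
PN = (p₁ − p₀)/p₁ = (0.53954 − 0.18004) / 0.53954 ≈ 0.66631.
Attributable cases ≈ PN × (exposed cases) = 0.66631 × 539 ≈ 359.14.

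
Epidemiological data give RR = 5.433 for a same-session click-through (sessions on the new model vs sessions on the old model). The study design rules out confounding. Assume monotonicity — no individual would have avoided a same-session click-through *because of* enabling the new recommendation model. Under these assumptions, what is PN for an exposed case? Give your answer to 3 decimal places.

PN ≈ 0.816

Under exogeneity and monotonicity, PN = (RR − 1) / RR = 1 − 1/RR.
PN = (5.433 − 1) / 5.433 = 4.433 / 5.433 ≈ 0.8159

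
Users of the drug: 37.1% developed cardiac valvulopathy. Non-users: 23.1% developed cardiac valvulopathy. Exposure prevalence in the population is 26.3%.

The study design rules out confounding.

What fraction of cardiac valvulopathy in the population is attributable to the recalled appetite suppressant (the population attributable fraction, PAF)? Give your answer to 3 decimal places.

PAF ≈ 0.137

p₁ = 0.371, p₀ = 0.231.
Overall risk P(Y=1) = π·p₁ + (1−π)·p₀ = 0.263×0.371 + 0.737×0.231 = 0.26782.
Under exogeneity, PAF = [P(Y=1) − p₀] / P(Y=1).
PAF = (0.26782 − 0.231) / 0.26782 ≈ 0.1375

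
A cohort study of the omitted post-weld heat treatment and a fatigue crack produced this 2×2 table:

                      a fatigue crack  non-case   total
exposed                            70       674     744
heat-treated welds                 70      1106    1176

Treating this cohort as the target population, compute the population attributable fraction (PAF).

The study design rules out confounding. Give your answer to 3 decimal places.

PAF ≈ 0.184

p₁ = P(outcome | exposed) = 70/744 = 0.094086
p₀ = P(outcome | unexposed) = 70/1176 = 0.059524
Exposure prevalence π = 744/1920 = 0.3875; overall risk P(Y=1) = 0.072917.
Under exogeneity, PAF = [P(Y=1) − p₀]/P(Y=1).
PAF = (0.072917 − 0.059524) / 0.072917 ≈ 0.1837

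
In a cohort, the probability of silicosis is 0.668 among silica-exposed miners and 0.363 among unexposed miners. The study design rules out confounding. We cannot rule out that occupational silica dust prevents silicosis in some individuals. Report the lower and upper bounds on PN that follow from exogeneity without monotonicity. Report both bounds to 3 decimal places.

0.457 ≤ PN ≤ 0.954

Let p₁ = 0.668, p₀ = 0.363.
Under exogeneity alone the bounds on PN are max{0,(p₁−p₀)/p₁} ≤ PN ≤ min{1,(1−p₀)/p₁}.
  lower = (p₁ − p₀)/p₁ = 0.305 / 0.668 ≈ 0.4566
  upper = min{1, (1 − p₀)/p₁} = 0.637 / 0.668 ≈ 0.9536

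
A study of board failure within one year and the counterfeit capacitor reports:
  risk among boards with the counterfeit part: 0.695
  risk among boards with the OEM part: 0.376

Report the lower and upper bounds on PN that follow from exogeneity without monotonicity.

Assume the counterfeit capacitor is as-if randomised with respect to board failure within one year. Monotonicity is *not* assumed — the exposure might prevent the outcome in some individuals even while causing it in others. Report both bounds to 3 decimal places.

Let p₁ = 0.695, p₀ = 0.376.
Under exogeneity alone the bounds on PN are max{0,(p₁−p₀)/p₁} ≤ PN ≤ min{1,(1−p₀)/p₁}.
  lower = (p₁ − p₀)/p₁ = 0.319 / 0.695 ≈ 0.4590
  upper = min{1, (1 − p₀)/p₁} = 0.624 / 0.695 ≈ 0.8978

0.459 ≤ PN ≤ 0.898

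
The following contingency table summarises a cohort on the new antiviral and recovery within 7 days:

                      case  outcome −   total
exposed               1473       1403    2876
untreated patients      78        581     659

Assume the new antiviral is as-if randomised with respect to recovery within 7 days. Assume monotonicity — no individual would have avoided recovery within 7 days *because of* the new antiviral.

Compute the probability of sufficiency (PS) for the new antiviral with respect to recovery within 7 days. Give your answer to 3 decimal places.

p₁ = P(outcome | exposed) = 1473/2876 = 0.51217
p₀ = P(outcome | unexposed) = 78/659 = 0.11836
Under exogeneity and monotonicity, PS = (p₁ − p₀)/(1 − p₀).
PS = (0.51217 − 0.11836) / 0.88164 ≈ 0.4467

PS ≈ 0.447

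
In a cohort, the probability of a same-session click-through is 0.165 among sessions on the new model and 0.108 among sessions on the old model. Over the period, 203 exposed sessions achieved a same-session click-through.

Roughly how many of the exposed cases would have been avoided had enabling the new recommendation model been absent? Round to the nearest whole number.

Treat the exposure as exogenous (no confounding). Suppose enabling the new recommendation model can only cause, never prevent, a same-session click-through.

about 70 cases

Let p₁ = 0.165, p₀ = 0.108.
PN = (p₁ − p₀)/p₁ = (0.165 − 0.108) / 0.165 ≈ 0.34545.
Attributable cases ≈ PN × (exposed cases) = 0.34545 × 203 ≈ 70.13.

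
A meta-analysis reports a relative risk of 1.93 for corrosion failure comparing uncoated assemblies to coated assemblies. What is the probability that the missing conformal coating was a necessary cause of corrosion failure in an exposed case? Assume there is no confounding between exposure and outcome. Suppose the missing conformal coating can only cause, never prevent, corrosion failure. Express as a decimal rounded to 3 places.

Under exogeneity and monotonicity, PN = (RR − 1) / RR = 1 − 1/RR.
PN = (1.93 − 1) / 1.93 = 0.93 / 1.93 ≈ 0.4819

PN ≈ 0.482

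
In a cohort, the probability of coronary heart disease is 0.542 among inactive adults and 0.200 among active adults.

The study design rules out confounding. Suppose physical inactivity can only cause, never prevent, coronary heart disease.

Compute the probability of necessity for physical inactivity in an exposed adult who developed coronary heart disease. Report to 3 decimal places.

PN ≈ 0.631

Let p₁ = 0.542, p₀ = 0.2.
Under exogeneity and monotonicity, PN = (p₁ − p₀) / p₁.
PN = (0.542 − 0.2) / 0.542 = 0.342 / 0.542 ≈ 0.6310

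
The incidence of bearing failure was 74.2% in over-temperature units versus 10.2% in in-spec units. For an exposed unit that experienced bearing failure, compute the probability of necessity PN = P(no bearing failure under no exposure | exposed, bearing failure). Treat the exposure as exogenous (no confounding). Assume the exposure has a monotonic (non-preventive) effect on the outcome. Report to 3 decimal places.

PN ≈ 0.863

p₁ = 0.742, p₀ = 0.102.
Under exogeneity and monotonicity, PN = (p₁ − p₀) / p₁.
PN = (0.742 − 0.102) / 0.742 = 0.64 / 0.742 ≈ 0.8625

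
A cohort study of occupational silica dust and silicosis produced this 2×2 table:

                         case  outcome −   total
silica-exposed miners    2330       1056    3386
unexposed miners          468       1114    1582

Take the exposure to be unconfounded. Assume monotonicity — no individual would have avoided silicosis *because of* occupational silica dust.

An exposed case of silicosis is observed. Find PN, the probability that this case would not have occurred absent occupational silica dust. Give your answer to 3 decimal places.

p₁ = P(outcome | exposed) = 2330/3386 = 0.68813
p₀ = P(outcome | unexposed) = 468/1582 = 0.29583
Under exogeneity and monotonicity, PN = (p₁ − p₀)/p₁.
PN = (0.68813 − 0.29583) / 0.68813 ≈ 0.5701

PN ≈ 0.570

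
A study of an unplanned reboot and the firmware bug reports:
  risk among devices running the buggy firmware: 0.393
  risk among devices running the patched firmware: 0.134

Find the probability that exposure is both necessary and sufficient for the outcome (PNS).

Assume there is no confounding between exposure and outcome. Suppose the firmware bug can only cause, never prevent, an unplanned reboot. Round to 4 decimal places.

PNS ≈ 0.2590

Let p₁ = 0.393, p₀ = 0.134.
Under exogeneity and monotonicity, PNS = p₁ − p₀.
PNS = 0.393 − 0.134 = 0.259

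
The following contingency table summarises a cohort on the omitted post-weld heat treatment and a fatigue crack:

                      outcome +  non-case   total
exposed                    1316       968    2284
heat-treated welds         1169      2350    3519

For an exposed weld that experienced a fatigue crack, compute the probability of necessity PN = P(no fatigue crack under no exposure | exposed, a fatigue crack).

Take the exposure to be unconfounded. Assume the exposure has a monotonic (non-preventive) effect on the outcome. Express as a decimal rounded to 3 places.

PN ≈ 0.423

p₁ = P(outcome | exposed) = 1316/2284 = 0.57618
p₀ = P(outcome | unexposed) = 1169/3519 = 0.3322
Under exogeneity and monotonicity, PN = (p₁ − p₀)/p₁.
PN = (0.57618 − 0.3322) / 0.57618 ≈ 0.4235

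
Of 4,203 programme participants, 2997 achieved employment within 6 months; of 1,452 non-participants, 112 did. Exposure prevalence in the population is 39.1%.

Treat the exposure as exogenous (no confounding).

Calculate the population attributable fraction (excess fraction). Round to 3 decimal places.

p₁ = P(outcome | exposed) = 2997/4203 = 0.71306
p₀ = P(outcome | unexposed) = 112/1452 = 0.077135
Overall risk P(Y=1) = π·p₁ + (1−π)·p₀ = 0.391×0.71306 + 0.609×0.077135 = 0.32578.
Under exogeneity, PAF = [P(Y=1) − p₀] / P(Y=1).
PAF = (0.32578 − 0.077135) / 0.32578 ≈ 0.7632

PAF ≈ 0.763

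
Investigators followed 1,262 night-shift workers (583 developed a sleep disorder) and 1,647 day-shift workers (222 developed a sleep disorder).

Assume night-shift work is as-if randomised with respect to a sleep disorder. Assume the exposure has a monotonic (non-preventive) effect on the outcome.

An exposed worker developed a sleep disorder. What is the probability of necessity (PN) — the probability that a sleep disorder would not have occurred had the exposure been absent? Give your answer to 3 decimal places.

p₁ = P(outcome | exposed) = 583/1262 = 0.46197
p₀ = P(outcome | unexposed) = 222/1647 = 0.13479
Under exogeneity and monotonicity, PN = (p₁ − p₀) / p₁.
PN = (0.46197 − 0.13479) / 0.46197 = 0.32717 / 0.46197 ≈ 0.7082

PN ≈ 0.708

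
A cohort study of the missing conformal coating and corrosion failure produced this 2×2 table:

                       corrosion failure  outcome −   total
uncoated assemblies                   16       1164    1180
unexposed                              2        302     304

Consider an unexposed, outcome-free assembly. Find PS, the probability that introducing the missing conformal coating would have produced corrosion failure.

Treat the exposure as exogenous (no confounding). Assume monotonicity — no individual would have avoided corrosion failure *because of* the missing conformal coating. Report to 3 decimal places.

p₁ = P(outcome | exposed) = 16/1180 = 0.013559
p₀ = P(outcome | unexposed) = 2/304 = 0.0065789
Under exogeneity and monotonicity, PS = (p₁ − p₀) / (1 − p₀).
PS = (0.013559 − 0.0065789) / (1 − 0.0065789) = 0.0069804 / 0.99342 ≈ 0.0070

PS ≈ 0.007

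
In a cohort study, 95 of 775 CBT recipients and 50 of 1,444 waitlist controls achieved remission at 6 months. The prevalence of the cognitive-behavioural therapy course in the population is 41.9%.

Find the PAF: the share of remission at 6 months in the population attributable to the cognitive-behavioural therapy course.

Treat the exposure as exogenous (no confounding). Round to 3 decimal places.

PAF ≈ 0.516

p₁ = P(outcome | exposed) = 95/775 = 0.12258
p₀ = P(outcome | unexposed) = 50/1444 = 0.034626
Overall risk P(Y=1) = π·p₁ + (1−π)·p₀ = 0.419×0.12258 + 0.581×0.034626 = 0.071479.
Under exogeneity, PAF = [P(Y=1) − p₀] / P(Y=1).
PAF = (0.071479 − 0.034626) / 0.071479 ≈ 0.5156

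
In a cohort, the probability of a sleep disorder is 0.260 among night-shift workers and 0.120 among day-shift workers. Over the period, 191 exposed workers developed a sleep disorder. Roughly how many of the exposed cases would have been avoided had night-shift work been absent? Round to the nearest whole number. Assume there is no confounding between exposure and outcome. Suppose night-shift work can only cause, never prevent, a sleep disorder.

about 103 cases

Let p₁ = 0.26, p₀ = 0.12.
PN = (p₁ − p₀)/p₁ = (0.26 − 0.12) / 0.26 ≈ 0.53846.
Attributable cases ≈ PN × (exposed cases) = 0.53846 × 191 ≈ 102.85.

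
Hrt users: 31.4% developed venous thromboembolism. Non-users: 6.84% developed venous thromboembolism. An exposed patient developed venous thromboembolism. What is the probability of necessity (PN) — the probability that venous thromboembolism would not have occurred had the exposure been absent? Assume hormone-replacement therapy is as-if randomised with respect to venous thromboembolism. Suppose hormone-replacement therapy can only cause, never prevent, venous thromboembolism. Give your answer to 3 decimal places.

PN ≈ 0.782

p₁ = 0.314, p₀ = 0.0684.
Under exogeneity and monotonicity, PN = (p₁ − p₀) / p₁.
PN = (0.314 − 0.0684) / 0.314 = 0.2456 / 0.314 ≈ 0.7822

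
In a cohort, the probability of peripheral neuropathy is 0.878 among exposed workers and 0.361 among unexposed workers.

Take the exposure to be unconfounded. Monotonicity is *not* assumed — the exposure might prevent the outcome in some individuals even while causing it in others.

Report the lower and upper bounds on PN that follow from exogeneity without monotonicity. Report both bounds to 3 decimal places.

Let p₁ = 0.878, p₀ = 0.361.
Under exogeneity alone the bounds on PN are max{0,(p₁−p₀)/p₁} ≤ PN ≤ min{1,(1−p₀)/p₁}.
  lower = (p₁ − p₀)/p₁ = 0.517 / 0.878 ≈ 0.5888
  upper = min{1, (1 − p₀)/p₁} = 0.639 / 0.878 ≈ 0.7278

0.589 ≤ PN ≤ 0.728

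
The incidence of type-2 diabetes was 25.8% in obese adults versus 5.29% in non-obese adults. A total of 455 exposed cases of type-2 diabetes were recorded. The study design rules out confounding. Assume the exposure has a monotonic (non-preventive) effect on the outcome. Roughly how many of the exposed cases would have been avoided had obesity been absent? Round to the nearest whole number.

p₁ = 0.258, p₀ = 0.0529.
PN = (p₁ − p₀)/p₁ = (0.258 − 0.0529) / 0.258 ≈ 0.79496.
Attributable cases ≈ PN × (exposed cases) = 0.79496 × 455 ≈ 361.71.

about 362 cases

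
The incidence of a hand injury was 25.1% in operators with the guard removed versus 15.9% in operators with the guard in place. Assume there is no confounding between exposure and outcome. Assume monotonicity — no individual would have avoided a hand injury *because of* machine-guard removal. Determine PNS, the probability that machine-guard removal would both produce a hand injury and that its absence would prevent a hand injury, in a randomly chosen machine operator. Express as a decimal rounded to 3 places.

PNS ≈ 0.092

p₁ = 0.251, p₀ = 0.159.
Under exogeneity and monotonicity, PNS = p₁ − p₀.
PNS = 0.251 − 0.159 = 0.092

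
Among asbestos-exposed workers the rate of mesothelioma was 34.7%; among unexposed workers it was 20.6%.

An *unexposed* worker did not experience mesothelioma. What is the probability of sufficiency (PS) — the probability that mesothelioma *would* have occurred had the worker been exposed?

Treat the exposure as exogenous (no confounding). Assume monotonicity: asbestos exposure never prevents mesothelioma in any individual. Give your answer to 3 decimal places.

p₁ = 0.347, p₀ = 0.206.
Under exogeneity and monotonicity, PS = (p₁ − p₀) / (1 − p₀).
PS = (0.347 − 0.206) / (1 − 0.206) = 0.141 / 0.794 ≈ 0.1776

PS ≈ 0.178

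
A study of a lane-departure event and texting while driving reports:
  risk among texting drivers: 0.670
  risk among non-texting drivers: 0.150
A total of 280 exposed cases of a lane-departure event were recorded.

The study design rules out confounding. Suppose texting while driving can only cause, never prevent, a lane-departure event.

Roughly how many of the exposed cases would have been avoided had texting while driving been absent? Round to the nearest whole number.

about 217 cases

Let p₁ = 0.67, p₀ = 0.15.
PN = (p₁ − p₀)/p₁ = (0.67 − 0.15) / 0.67 ≈ 0.77612.
Attributable cases ≈ PN × (exposed cases) = 0.77612 × 280 ≈ 217.31.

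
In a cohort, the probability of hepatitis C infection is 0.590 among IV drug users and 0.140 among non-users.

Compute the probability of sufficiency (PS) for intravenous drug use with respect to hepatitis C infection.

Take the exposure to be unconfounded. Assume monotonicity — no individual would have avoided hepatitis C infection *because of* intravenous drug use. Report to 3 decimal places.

Let p₁ = 0.59, p₀ = 0.14.
Under exogeneity and monotonicity, PS = (p₁ − p₀) / (1 − p₀).
PS = (0.59 − 0.14) / (1 − 0.14) = 0.45 / 0.86 ≈ 0.5233

PS ≈ 0.523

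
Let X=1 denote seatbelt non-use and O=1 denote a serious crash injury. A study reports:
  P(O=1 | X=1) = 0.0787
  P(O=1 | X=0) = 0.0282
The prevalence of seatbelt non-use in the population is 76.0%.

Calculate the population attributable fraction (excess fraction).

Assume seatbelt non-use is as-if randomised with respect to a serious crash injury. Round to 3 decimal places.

Let p₁ = 0.0787, p₀ = 0.0282.
Overall risk P(Y=1) = π·p₁ + (1−π)·p₀ = 0.76×0.0787 + 0.24×0.0282 = 0.06658.
Under exogeneity, PAF = [P(Y=1) − p₀] / P(Y=1).
PAF = (0.06658 − 0.0282) / 0.06658 ≈ 0.5764

PAF ≈ 0.576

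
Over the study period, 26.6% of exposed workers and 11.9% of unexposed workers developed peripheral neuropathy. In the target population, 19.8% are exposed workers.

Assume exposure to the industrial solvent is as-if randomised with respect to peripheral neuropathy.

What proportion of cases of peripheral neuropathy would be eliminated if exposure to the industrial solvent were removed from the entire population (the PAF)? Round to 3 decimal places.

PAF ≈ 0.197

p₁ = 0.266, p₀ = 0.119.
Overall risk P(Y=1) = π·p₁ + (1−π)·p₀ = 0.198×0.266 + 0.802×0.119 = 0.14811.
Under exogeneity, PAF = [P(Y=1) − p₀] / P(Y=1).
PAF = (0.14811 − 0.119) / 0.14811 ≈ 0.1965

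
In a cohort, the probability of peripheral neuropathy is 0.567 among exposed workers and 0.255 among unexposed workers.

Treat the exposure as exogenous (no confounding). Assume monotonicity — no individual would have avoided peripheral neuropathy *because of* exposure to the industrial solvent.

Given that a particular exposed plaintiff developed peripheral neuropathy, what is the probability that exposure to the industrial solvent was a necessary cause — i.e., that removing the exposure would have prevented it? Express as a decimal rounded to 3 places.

PN ≈ 0.550

Let p₁ = 0.567, p₀ = 0.255.
Under exogeneity and monotonicity, PN = (p₁ − p₀) / p₁.
PN = (0.567 − 0.255) / 0.567 = 0.312 / 0.567 ≈ 0.5503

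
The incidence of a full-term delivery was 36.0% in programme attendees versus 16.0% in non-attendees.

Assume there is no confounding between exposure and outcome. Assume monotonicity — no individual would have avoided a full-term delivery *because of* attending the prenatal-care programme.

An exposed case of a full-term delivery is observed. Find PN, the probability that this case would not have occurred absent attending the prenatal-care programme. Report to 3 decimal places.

p₁ = 0.36, p₀ = 0.16.
Under exogeneity and monotonicity, PN = (p₁ − p₀) / p₁.
PN = (0.36 − 0.16) / 0.36 = 0.2 / 0.36 ≈ 0.5556

PN ≈ 0.556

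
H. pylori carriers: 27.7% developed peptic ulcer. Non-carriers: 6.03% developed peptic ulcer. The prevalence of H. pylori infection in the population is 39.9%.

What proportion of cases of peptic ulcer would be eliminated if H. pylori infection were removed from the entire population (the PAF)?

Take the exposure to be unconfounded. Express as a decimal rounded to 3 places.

p₁ = 0.277, p₀ = 0.0603.
Overall risk P(Y=1) = π·p₁ + (1−π)·p₀ = 0.399×0.277 + 0.601×0.0603 = 0.14676.
Under exogeneity, PAF = [P(Y=1) − p₀] / P(Y=1).
PAF = (0.14676 − 0.0603) / 0.14676 ≈ 0.5891

PAF ≈ 0.589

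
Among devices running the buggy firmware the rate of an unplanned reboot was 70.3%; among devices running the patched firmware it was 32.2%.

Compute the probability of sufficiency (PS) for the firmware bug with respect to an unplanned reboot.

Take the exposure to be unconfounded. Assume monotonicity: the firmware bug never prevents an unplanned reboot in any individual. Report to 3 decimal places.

p₁ = 0.703, p₀ = 0.322.
Under exogeneity and monotonicity, PS = (p₁ − p₀) / (1 − p₀).
PS = (0.703 − 0.322) / (1 − 0.322) = 0.381 / 0.678 ≈ 0.5619

PS ≈ 0.562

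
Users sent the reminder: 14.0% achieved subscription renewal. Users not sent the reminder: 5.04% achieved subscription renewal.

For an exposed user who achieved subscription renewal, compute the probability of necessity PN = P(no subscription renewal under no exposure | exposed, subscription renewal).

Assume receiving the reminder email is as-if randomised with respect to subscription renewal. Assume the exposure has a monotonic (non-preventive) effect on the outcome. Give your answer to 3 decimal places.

PN ≈ 0.640

p₁ = 0.14, p₀ = 0.0504.
Under exogeneity and monotonicity, PN = (p₁ − p₀) / p₁.
PN = (0.14 − 0.0504) / 0.14 = 0.0896 / 0.14 ≈ 0.6400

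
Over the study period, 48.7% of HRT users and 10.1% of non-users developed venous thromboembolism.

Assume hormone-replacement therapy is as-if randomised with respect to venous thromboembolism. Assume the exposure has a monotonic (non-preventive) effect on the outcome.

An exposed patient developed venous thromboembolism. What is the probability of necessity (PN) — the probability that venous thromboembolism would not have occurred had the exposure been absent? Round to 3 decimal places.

PN ≈ 0.793

p₁ = 0.487, p₀ = 0.101.
Under exogeneity and monotonicity, PN = (p₁ − p₀) / p₁.
PN = (0.487 − 0.101) / 0.487 = 0.386 / 0.487 ≈ 0.7926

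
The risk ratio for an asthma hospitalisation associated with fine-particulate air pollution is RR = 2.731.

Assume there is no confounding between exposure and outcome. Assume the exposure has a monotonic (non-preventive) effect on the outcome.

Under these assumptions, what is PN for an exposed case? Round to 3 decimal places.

Under exogeneity and monotonicity, PN = (RR − 1) / RR = 1 − 1/RR.
PN = (2.731 − 1) / 2.731 = 1.731 / 2.731 ≈ 0.6338

PN ≈ 0.634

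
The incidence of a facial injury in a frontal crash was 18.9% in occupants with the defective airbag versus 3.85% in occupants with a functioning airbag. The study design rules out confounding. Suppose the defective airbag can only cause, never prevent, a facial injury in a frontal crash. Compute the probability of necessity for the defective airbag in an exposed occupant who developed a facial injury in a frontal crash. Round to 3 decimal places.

p₁ = 0.189, p₀ = 0.0385.
Under exogeneity and monotonicity, PN = (p₁ − p₀) / p₁.
PN = (0.189 − 0.0385) / 0.189 = 0.1505 / 0.189 ≈ 0.7963

PN ≈ 0.796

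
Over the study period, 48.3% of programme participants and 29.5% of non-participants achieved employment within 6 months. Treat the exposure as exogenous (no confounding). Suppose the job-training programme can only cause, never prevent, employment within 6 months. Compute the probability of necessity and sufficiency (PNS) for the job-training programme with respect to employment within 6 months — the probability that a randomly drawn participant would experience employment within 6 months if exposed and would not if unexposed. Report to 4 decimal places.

PNS ≈ 0.1880

p₁ = 0.483, p₀ = 0.295.
Under exogeneity and monotonicity, PNS = p₁ − p₀.
PNS = 0.483 − 0.295 = 0.188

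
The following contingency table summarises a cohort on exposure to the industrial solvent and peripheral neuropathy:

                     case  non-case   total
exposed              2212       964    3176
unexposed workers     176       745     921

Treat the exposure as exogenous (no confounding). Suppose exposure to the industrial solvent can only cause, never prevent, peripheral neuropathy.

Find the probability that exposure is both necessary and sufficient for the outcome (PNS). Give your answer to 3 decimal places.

PNS ≈ 0.505

p₁ = P(outcome | exposed) = 2212/3176 = 0.69647
p₀ = P(outcome | unexposed) = 176/921 = 0.1911
Under exogeneity and monotonicity, PNS = p₁ − p₀.
PNS = 0.69647 − 0.1911 = 0.50538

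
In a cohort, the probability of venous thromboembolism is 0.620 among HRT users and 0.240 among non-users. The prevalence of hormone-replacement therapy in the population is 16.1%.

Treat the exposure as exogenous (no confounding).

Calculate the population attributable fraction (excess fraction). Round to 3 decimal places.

PAF ≈ 0.203

Let p₁ = 0.62, p₀ = 0.24.
Overall risk P(Y=1) = π·p₁ + (1−π)·p₀ = 0.161×0.62 + 0.839×0.24 = 0.30118.
Under exogeneity, PAF = [P(Y=1) − p₀] / P(Y=1).
PAF = (0.30118 − 0.24) / 0.30118 ≈ 0.2031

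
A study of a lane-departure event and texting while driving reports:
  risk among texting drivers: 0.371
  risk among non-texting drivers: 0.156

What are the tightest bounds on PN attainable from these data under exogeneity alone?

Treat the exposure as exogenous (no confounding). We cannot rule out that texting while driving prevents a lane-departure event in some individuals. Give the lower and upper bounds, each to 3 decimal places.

Let p₁ = 0.371, p₀ = 0.156.
Under exogeneity alone the bounds on PN are max{0,(p₁−p₀)/p₁} ≤ PN ≤ min{1,(1−p₀)/p₁}.
  lower = (p₁ − p₀)/p₁ = 0.215 / 0.371 ≈ 0.5795
  upper = min{1, (1 − p₀)/p₁} = 0.844 / 0.371 ≈ 2.2749 → capped at 1

0.580 ≤ PN ≤ 1.000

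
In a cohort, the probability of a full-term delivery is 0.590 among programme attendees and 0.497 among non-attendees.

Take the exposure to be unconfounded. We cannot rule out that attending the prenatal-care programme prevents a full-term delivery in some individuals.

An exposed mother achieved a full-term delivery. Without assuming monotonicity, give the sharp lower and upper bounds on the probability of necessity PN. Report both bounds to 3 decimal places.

0.158 ≤ PN ≤ 0.853

Let p₁ = 0.59, p₀ = 0.497.
Under exogeneity alone the bounds on PN are max{0,(p₁−p₀)/p₁} ≤ PN ≤ min{1,(1−p₀)/p₁}.
  lower = (p₁ − p₀)/p₁ = 0.093 / 0.59 ≈ 0.1576
  upper = min{1, (1 − p₀)/p₁} = 0.503 / 0.59 ≈ 0.8525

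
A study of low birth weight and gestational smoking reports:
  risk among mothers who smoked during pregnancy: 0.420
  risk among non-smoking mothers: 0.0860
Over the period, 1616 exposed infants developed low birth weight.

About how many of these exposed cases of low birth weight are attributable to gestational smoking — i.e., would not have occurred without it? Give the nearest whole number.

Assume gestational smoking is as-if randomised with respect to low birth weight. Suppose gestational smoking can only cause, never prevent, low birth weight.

Let p₁ = 0.42, p₀ = 0.086.
PN = (p₁ − p₀)/p₁ = (0.42 − 0.086) / 0.42 ≈ 0.79524.
Attributable cases ≈ PN × (exposed cases) = 0.79524 × 1616 ≈ 1285.10.

about 1285 cases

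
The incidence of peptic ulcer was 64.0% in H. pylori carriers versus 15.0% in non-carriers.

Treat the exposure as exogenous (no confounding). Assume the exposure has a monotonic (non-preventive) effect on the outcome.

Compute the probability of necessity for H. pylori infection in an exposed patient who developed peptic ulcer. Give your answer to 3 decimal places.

PN ≈ 0.766

p₁ = 0.64, p₀ = 0.15.
Under exogeneity and monotonicity, PN = (p₁ − p₀) / p₁.
PN = (0.64 − 0.15) / 0.64 = 0.49 / 0.64 ≈ 0.7656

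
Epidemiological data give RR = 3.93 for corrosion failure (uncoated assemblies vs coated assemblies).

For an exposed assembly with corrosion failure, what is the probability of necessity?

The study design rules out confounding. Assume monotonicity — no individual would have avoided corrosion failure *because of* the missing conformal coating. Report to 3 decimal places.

PN ≈ 0.746

Under exogeneity and monotonicity, PN = (RR − 1) / RR = 1 − 1/RR.
PN = (3.93 − 1) / 3.93 = 2.93 / 3.93 ≈ 0.7455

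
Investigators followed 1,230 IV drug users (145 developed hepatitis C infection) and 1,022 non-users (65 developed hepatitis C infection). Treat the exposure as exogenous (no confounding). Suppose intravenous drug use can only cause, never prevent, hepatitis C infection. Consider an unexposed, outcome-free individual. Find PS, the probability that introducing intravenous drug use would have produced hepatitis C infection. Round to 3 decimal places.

p₁ = P(outcome | exposed) = 145/1230 = 0.11789
p₀ = P(outcome | unexposed) = 65/1022 = 0.063601
Under exogeneity and monotonicity, PS = (p₁ − p₀) / (1 − p₀).
PS = (0.11789 − 0.063601) / (1 − 0.063601) = 0.054285 / 0.9364 ≈ 0.0580

PS ≈ 0.058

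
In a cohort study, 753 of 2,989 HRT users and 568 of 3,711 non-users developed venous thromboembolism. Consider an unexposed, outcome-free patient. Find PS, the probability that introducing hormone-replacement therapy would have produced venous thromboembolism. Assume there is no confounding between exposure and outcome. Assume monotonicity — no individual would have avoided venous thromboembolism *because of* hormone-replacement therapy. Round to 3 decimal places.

p₁ = P(outcome | exposed) = 753/2989 = 0.25192
p₀ = P(outcome | unexposed) = 568/3711 = 0.15306
Under exogeneity and monotonicity, PS = (p₁ − p₀) / (1 − p₀).
PS = (0.25192 − 0.15306) / (1 − 0.15306) = 0.098865 / 0.84694 ≈ 0.1167

PS ≈ 0.117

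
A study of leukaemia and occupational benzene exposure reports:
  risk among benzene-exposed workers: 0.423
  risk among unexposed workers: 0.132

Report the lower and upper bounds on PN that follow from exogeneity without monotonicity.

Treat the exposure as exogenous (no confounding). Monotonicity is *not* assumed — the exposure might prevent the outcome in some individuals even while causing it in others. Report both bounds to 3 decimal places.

0.688 ≤ PN ≤ 1.000

Let p₁ = 0.423, p₀ = 0.132.
Under exogeneity alone the bounds on PN are max{0,(p₁−p₀)/p₁} ≤ PN ≤ min{1,(1−p₀)/p₁}.
  lower = (p₁ − p₀)/p₁ = 0.291 / 0.423 ≈ 0.6879
  upper = min{1, (1 − p₀)/p₁} = 0.868 / 0.423 ≈ 2.0520 → capped at 1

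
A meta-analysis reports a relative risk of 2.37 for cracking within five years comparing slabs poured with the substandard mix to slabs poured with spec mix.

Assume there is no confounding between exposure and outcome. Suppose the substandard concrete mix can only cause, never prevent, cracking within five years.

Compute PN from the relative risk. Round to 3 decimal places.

Under exogeneity and monotonicity, PN = (RR − 1) / RR = 1 − 1/RR.
PN = (2.37 − 1) / 2.37 = 1.37 / 2.37 ≈ 0.5781

PN ≈ 0.578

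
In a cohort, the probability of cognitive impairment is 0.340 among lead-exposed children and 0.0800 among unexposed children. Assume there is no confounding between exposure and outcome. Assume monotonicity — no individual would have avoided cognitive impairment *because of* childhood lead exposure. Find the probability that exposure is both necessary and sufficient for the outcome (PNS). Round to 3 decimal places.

PNS ≈ 0.260

Let p₁ = 0.34, p₀ = 0.08.
Under exogeneity and monotonicity, PNS = p₁ − p₀.
PNS = 0.34 − 0.08 = 0.26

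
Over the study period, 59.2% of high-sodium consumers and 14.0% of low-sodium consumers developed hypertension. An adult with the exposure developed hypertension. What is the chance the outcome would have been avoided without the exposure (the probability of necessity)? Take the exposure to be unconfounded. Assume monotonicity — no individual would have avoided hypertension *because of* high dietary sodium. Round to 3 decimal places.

PN ≈ 0.764

p₁ = 0.592, p₀ = 0.14.
Under exogeneity and monotonicity, PN = (p₁ − p₀) / p₁.
PN = (0.592 − 0.14) / 0.592 = 0.452 / 0.592 ≈ 0.7635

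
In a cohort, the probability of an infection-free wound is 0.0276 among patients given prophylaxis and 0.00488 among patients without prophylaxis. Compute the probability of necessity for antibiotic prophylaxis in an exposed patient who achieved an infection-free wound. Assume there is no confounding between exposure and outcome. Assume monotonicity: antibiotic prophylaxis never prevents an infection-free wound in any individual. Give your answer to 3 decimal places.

Let p₁ = 0.0276, p₀ = 0.00488.
Under exogeneity and monotonicity, PN = (p₁ − p₀) / p₁.
PN = (0.0276 − 0.00488) / 0.0276 = 0.02272 / 0.0276 ≈ 0.8232

PN ≈ 0.823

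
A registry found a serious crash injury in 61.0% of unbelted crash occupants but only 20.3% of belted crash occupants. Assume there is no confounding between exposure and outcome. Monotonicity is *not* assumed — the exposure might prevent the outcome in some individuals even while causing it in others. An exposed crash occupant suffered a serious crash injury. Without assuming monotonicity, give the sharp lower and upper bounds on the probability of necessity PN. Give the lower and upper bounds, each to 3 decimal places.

0.667 ≤ PN ≤ 1.000

p₁ = 0.61, p₀ = 0.203.
Under exogeneity alone the bounds on PN are max{0,(p₁−p₀)/p₁} ≤ PN ≤ min{1,(1−p₀)/p₁}.
  lower = (p₁ − p₀)/p₁ = 0.407 / 0.61 ≈ 0.6672
  upper = min{1, (1 − p₀)/p₁} = 0.797 / 0.61 ≈ 1.3066 → capped at 1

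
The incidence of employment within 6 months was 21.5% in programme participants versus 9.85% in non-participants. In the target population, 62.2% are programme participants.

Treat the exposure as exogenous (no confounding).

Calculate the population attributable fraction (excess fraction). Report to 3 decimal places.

p₁ = 0.215, p₀ = 0.0985.
Overall risk P(Y=1) = π·p₁ + (1−π)·p₀ = 0.622×0.215 + 0.378×0.0985 = 0.17096.
Under exogeneity, PAF = [P(Y=1) − p₀] / P(Y=1).
PAF = (0.17096 − 0.0985) / 0.17096 ≈ 0.4239

PAF ≈ 0.424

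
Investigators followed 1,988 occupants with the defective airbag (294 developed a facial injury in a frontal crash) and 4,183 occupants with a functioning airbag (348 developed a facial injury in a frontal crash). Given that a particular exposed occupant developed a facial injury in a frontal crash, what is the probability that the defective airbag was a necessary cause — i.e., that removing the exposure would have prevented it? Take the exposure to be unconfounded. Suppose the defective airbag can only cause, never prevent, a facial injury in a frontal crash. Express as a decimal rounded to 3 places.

p₁ = P(outcome | exposed) = 294/1988 = 0.14789
p₀ = P(outcome | unexposed) = 348/4183 = 0.083194
Under exogeneity and monotonicity, PN = (p₁ − p₀) / p₁.
PN = (0.14789 − 0.083194) / 0.14789 = 0.064693 / 0.14789 ≈ 0.4375

PN ≈ 0.437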